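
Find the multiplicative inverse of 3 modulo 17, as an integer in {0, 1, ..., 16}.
Apply the extended Euclidean algorithm to (17, 3), tracking rows (r, s, t) with s·17 + t·3 = r. Each division r_prev = q·r_cur + r_new produces the new row as (previous row) − q·(current row):
  row A: (17, 1, 0)   [1·17 + 0·3 = 17]
  row B: (3, 0, 1)   [0·17 + 1·3 = 3]
  17 = 5·3 + 2   → row C = row A − 5·row B = (2, 1, −5)   [check: 1·17 − 5·3 = 2]
  3 = 1·2 + 1   → row D = row B − 1·row C = (1, −1, 6)   [check: −1·17 + 6·3 = 1]
  2 = 2·1 + 0   → remainder 0, stop. gcd = 1 (last nonzero row D).
The gcd is 1, so 3 is invertible mod 17. The last nonzero row gives −1·17 + 6·3 = 1, so t = 6. So 3^(−1) ≡ 6 (mod 17). Verify: 3 · 6 = 18 ≡ 1 (mod 17). ✓

Final answer: 3^(−1) ≡ 6 (mod 17)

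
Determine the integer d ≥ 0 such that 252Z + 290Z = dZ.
(252, 290) = (2); d = 2

In the PID Z, (a, b) is generated by gcd(a, b). Compute gcd(290, 252) with the extended Euclidean algorithm, tracking rows (r, s, t) with s·290 + t·252 = r:
  row A: (290, 1, 0)   [1·290 + 0·252 = 290]
  row B: (252, 0, 1)   [0·290 + 1·252 = 252]
  290 = 1·252 + 38   → row C = row A − 1·row B = (38, 1, −1)   [check: 1·290 − 1·252 = 38]
  252 = 6·38 + 24   → row D = row B − 6·row C = (24, −6, 7)   [check: −6·290 + 7·252 = 24]
  38 = 1·24 + 14   → row E = row C − 1·row D = (14, 7, −8)   [check: 7·290 − 8·252 = 14]
  24 = 1·14 + 10   → row F = row D − 1·row E = (10, −13, 15)   [check: −13·290 + 15·252 = 10]
  14 = 1·10 + 4   → row G = row E − 1·row F = (4, 20, −23)   [check: 20·290 − 23·252 = 4]
  10 = 2·4 + 2   → row H = row F − 2·row G = (2, −53, 61)   [check: −53·290 + 61·252 = 2]
  4 = 2·2 + 0   → remainder 0, stop. gcd = 2 (last nonzero row H).
So gcd(252, 290) = 2, with Bézout identity −53·290 + 61·252 = 2. Containment (⊇): the Bézout identity exhibits 2 as an element of (252, 290), giving (2) ⊆ (252, 290). Containment (⊆): since 2 | 252 and 2 | 290 (252 = 2·126, 290 = 2·145), every Z-linear combination of 252 and 290 is divisible by 2, so (252, 290) ⊆ (2). Therefore (252, 290) = (2), d = 2.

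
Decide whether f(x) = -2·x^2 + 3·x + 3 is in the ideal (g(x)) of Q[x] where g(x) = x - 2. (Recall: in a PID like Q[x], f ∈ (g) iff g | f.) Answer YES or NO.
In Q[x] the ideal (g) consists of all multiples of g, so f ∈ (g) iff g | f, i.e. iff the remainder of f on division by g is 0. Divide f by g (g is monic, so eliminate the leading term of the running remainder at each step):
  leading term -2·x^2: subtract (-2·x)·g(x) = -2·x^2 + 4·x, leaving 3 - x
  leading term -x: subtract (-1)·g(x) = 2 - x, leaving 1
The remainder r(x) = 1 ≠ 0 (and deg r < deg g), so g ∤ f, i.e. f ∉ (g).

Final answer: NO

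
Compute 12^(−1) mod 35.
Apply the extended Euclidean algorithm to (35, 12), tracking rows (r, s, t) with s·35 + t·12 = r. Each division r_prev = q·r_cur + r_new produces the new row as (previous row) − q·(current row):
  row A: (35, 1, 0)   [1·35 + 0·12 = 35]
  row B: (12, 0, 1)   [0·35 + 1·12 = 12]
  35 = 2·12 + 11   → row C = row A − 2·row B = (11, 1, −2)   [check: 1·35 − 2·12 = 11]
  12 = 1·11 + 1   → row D = row B − 1·row C = (1, −1, 3)   [check: −1·35 + 3·12 = 1]
  11 = 11·1 + 0   → remainder 0, stop. gcd = 1 (last nonzero row D).
The gcd is 1, so 12 is invertible mod 35. The last nonzero row gives −1·35 + 3·12 = 1, so t = 3. So 12^(−1) ≡ 3 (mod 35). Verify: 12 · 3 = 36 ≡ 1 (mod 35). ✓

Final answer: 12^(−1) ≡ 3 (mod 35)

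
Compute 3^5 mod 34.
5

Use repeated squaring. Binary(5) = 101. Walk through the bits of the exponent 5 left-to-right: at each bit after the leading one, square the running value, then multiply by 3 if the bit is 1 (always reducing mod 34):
  bit 1 = 1 (leading): start with 3.
  bit 2 = 0: square 3^2 = 9 (mod 34).
  bit 3 = 1: square 9^2 = 81 ≡ 13; bit is 1, so multiply 13·3 = 39 ≡ 5 (mod 34).
Final value: 3^5 ≡ 5 (mod 34).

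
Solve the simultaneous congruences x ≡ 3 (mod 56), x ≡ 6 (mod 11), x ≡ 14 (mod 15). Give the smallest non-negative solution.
The moduli 56, 11, 15 are pairwise coprime, so by the CRT there is a unique solution mod 56·11·15 = 9240.
Solve by successive substitution. Start with x ≡ 3 (mod 56).
  Combine with x ≡ 6 (mod 11): write x = 3 + 56·t and require 3 + 56·t ≡ 6 (mod 11), i.e. 56·t ≡ 6 − 3 ≡ 3 (mod 11). Since 56^(−1) ≡ 1 (mod 11) (56 ≡ 1 (mod 11)), t ≡ 1·3 ≡ 3 (mod 11). So x ≡ 3 + 56·3 = 171 (mod 616).
  Combine with x ≡ 14 (mod 15): write x = 171 + 616·t and require 171 + 616·t ≡ 14 (mod 15), i.e. 616·t ≡ 14 − 171 ≡ 8 (mod 15). Since 616^(−1) ≡ 1 (mod 15) (616 ≡ 1 (mod 15)), t ≡ 1·8 ≡ 8 (mod 15). So x ≡ 171 + 616·8 = 5099 (mod 9240).
Unique solution in [0, 9240): x = 5099.

Final answer: x ≡ 5099 (mod 9240); the representative in [0, 9240) is 5099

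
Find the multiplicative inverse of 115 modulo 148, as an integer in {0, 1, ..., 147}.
115^(−1) ≡ 139 (mod 148)

Apply the extended Euclidean algorithm to (148, 115), tracking rows (r, s, t) with s·148 + t·115 = r. Each division r_prev = q·r_cur + r_new produces the new row as (previous row) − q·(current row):
  row A: (148, 1, 0)   [1·148 + 0·115 = 148]
  row B: (115, 0, 1)   [0·148 + 1·115 = 115]
  148 = 1·115 + 33   → row C = row A − 1·row B = (33, 1, −1)   [check: 1·148 − 1·115 = 33]
  115 = 3·33 + 16   → row D = row B − 3·row C = (16, −3, 4)   [check: −3·148 + 4·115 = 16]
  33 = 2·16 + 1   → row E = row C − 2·row D = (1, 7, −9)   [check: 7·148 − 9·115 = 1]
  16 = 16·1 + 0   → remainder 0, stop. gcd = 1 (last nonzero row E).
The gcd is 1, so 115 is invertible mod 148. The last nonzero row gives 7·148 − 9·115 = 1, so t = −9. So 115^(−1) ≡ −9 ≡ 139 (mod 148). Verify: 115 · 139 = 15985 ≡ 1 (mod 148). ✓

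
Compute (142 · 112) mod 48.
16

Reduce the factors first: 142 ≡ 46, 112 ≡ 16 (mod 48), so 142 · 112 ≡ 46 · 16 (mod 48). 46 · 16 = 736. Dividing by 48: 736 = 15·48 + 16. So (142 · 112) mod 48 = 16.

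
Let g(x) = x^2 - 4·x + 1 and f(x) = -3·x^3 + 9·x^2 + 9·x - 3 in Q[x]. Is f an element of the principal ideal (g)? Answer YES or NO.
In Q[x] the ideal (g) consists of all multiples of g, so f ∈ (g) iff g | f, i.e. iff the remainder of f on division by g is 0. Divide f by g (g is monic, so eliminate the leading term of the running remainder at each step):
  leading term -3·x^3: subtract (-3·x)·g(x) = -3·x^3 + 12·x^2 - 3·x, leaving -3·x^2 + 12·x - 3
  leading term -3·x^2: subtract (-3)·g(x) = -3·x^2 + 12·x - 3, leaving 0
The remainder is 0, so f(x) = g(x) · h(x) with h(x) = -3·x - 3. Hence g | f, i.e. f ∈ (g).

Final answer: YES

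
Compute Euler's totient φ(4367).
φ(4367) = 3960

φ is multiplicative, with φ(p^e) = p^e − p^(e−1). Factorise 4367 = 11 · 397. Then
  φ(4367) = (11 − 1) · (397 − 1) = 10 · 396 = 3960.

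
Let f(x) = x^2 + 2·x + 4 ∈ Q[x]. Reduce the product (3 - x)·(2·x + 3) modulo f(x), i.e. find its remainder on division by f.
a · b ≡ 7·x + 17 (mod f(x))

First multiply in Q[x] without reducing: a · b = -2·x^2 + 3·x + 9. Now divide by f(x) = x^2 + 2·x + 4, eliminating the leading term at each step:
  leading term -2·x^2: subtract (-2)·f(x) = -2·x^2 - 4·x - 8, leaving 7·x + 17
The degree is now < 2, so this is the remainder. Hence a · b ≡ 7·x + 17 in Q[x]/(f).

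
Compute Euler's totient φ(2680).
φ(2680) = 1056

φ is multiplicative, with φ(p^e) = p^e − p^(e−1). Factorise 2680 = 2^3 · 5 · 67. Then
  φ(2680) = (2^3 − 2^2) · (5 − 1) · (67 − 1) = 4 · 4 · 66 = 1056.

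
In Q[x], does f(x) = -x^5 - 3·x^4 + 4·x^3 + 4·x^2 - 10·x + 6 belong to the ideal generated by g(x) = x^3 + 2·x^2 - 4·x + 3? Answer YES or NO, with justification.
In Q[x] the ideal (g) consists of all multiples of g, so f ∈ (g) iff g | f, i.e. iff the remainder of f on division by g is 0. Divide f by g (g is monic, so eliminate the leading term of the running remainder at each step):
  leading term -x^5: subtract (-x^2)·g(x) = -x^5 - 2·x^4 + 4·x^3 - 3·x^2, leaving -x^4 + 7·x^2 - 10·x + 6
  leading term -x^4: subtract (-x)·g(x) = -x^4 - 2·x^3 + 4·x^2 - 3·x, leaving 2·x^3 + 3·x^2 - 7·x + 6
  leading term 2·x^3: subtract (2)·g(x) = 2·x^3 + 4·x^2 - 8·x + 6, leaving -x^2 + x
The remainder r(x) = -x^2 + x ≠ 0 (and deg r < deg g), so g ∤ f, i.e. f ∉ (g).

Final answer: NO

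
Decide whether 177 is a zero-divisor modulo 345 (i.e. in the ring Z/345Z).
gcd(177, 345) = 3 > 1, so 177 is not a unit in Z/345Z. In Z/nZ every nonzero non-unit is a zero-divisor: explicitly, take b = 345/gcd = 115 ≠ 0 (mod 345); then 177·115 = 20355 = 59·345, i.e. 177·115 ≡ 0 (mod 345). So 177 is a zero-divisor.

Final answer: YES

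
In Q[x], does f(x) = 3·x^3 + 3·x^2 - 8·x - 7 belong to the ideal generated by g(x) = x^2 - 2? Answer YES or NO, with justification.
NO

In Q[x] the ideal (g) consists of all multiples of g, so f ∈ (g) iff g | f, i.e. iff the remainder of f on division by g is 0. Divide f by g (g is monic, so eliminate the leading term of the running remainder at each step):
  leading term 3·x^3: subtract (3·x)·g(x) = 3·x^3 - 6·x, leaving 3·x^2 - 2·x - 7
  leading term 3·x^2: subtract (3)·g(x) = 3·x^2 - 6, leaving -2·x - 1
The remainder r(x) = -2·x - 1 ≠ 0 (and deg r < deg g), so g ∤ f, i.e. f ∉ (g).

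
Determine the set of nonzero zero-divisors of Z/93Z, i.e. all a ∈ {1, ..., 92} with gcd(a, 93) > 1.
An element a ∈ Z/93Z (with a ≠ 0) is a zero-divisor iff gcd(a, 93) > 1 (because a is a unit precisely when gcd(a, n) = 1, and in Z/nZ every nonzero, non-unit element is a zero-divisor). Scan a = 1, ..., 92 and keep those with gcd(a, 93) > 1:
  gcd(3, 93) = 3, gcd(6, 93) = 3, gcd(9, 93) = 3, gcd(12, 93) = 3, gcd(15, 93) = 3, gcd(18, 93) = 3, gcd(21, 93) = 3, gcd(24, 93) = 3, gcd(27, 93) = 3, gcd(30, 93) = 3, gcd(31, 93) = 31, gcd(33, 93) = 3, gcd(36, 93) = 3, gcd(39, 93) = 3, gcd(42, 93) = 3, gcd(45, 93) = 3, gcd(48, 93) = 3, gcd(51, 93) = 3, gcd(54, 93) = 3, gcd(57, 93) = 3, gcd(60, 93) = 3, gcd(62, 93) = 31, gcd(63, 93) = 3, gcd(66, 93) = 3, gcd(69, 93) = 3, gcd(72, 93) = 3, gcd(75, 93) = 3, gcd(78, 93) = 3, gcd(81, 93) = 3, gcd(84, 93) = 3, gcd(87, 93) = 3, gcd(90, 93) = 3.
All other a ∈ {1, ..., 92} have gcd(a, 93) = 1 and are units. So the nonzero zero-divisors are exactly the 32 values of a appearing in this scan.

Final answer: nonzero zero-divisors of Z/93Z = {3, 6, 9, 12, 15, 18, 21, 24, 27, 30, 31, 33, 36, 39, 42, 45, 48, 51, 54, 57, 60, 62, 63, 66, 69, 72, 75, 78, 81, 84, 87, 90}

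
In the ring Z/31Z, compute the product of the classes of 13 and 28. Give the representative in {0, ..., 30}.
Both factors are already reduced mod 31. 13 · 28 = 364. Dividing by 31: 364 = 11·31 + 23. So (13 · 28) mod 31 = 23.

Final answer: 23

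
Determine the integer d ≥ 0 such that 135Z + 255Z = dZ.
(135, 255) = (15); d = 15

In the PID Z, (a, b) is generated by gcd(a, b). Compute gcd(255, 135) with the extended Euclidean algorithm, tracking rows (r, s, t) with s·255 + t·135 = r:
  row A: (255, 1, 0)   [1·255 + 0·135 = 255]
  row B: (135, 0, 1)   [0·255 + 1·135 = 135]
  255 = 1·135 + 120   → row C = row A − 1·row B = (120, 1, −1)   [check: 1·255 − 1·135 = 120]
  135 = 1·120 + 15   → row D = row B − 1·row C = (15, −1, 2)   [check: −1·255 + 2·135 = 15]
  120 = 8·15 + 0   → remainder 0, stop. gcd = 15 (last nonzero row D).
So gcd(135, 255) = 15, with Bézout identity −1·255 + 2·135 = 15. Containment (⊇): the Bézout identity exhibits 15 as an element of (135, 255), giving (15) ⊆ (135, 255). Containment (⊆): since 15 | 135 and 15 | 255 (135 = 15·9, 255 = 15·17), every Z-linear combination of 135 and 255 is divisible by 15, so (135, 255) ⊆ (15). Therefore (135, 255) = (15), d = 15.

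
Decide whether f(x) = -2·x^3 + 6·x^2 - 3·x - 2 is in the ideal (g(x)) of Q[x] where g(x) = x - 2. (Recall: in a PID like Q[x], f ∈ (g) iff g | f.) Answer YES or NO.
YES

In Q[x] the ideal (g) consists of all multiples of g, so f ∈ (g) iff g | f, i.e. iff the remainder of f on division by g is 0. Divide f by g (g is monic, so eliminate the leading term of the running remainder at each step):
  leading term -2·x^3: subtract (-2·x^2)·g(x) = -2·x^3 + 4·x^2, leaving 2·x^2 - 3·x - 2
  leading term 2·x^2: subtract (2·x)·g(x) = 2·x^2 - 4·x, leaving x - 2
  leading term x: subtract (1)·g(x) = x - 2, leaving 0
The remainder is 0, so f(x) = g(x) · h(x) with h(x) = -2·x^2 + 2·x + 1. Hence g | f, i.e. f ∈ (g).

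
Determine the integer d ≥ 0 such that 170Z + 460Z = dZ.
(170, 460) = (10); d = 10

In the PID Z, (a, b) is generated by gcd(a, b). Compute gcd(460, 170) with the extended Euclidean algorithm, tracking rows (r, s, t) with s·460 + t·170 = r:
  row A: (460, 1, 0)   [1·460 + 0·170 = 460]
  row B: (170, 0, 1)   [0·460 + 1·170 = 170]
  460 = 2·170 + 120   → row C = row A − 2·row B = (120, 1, −2)   [check: 1·460 − 2·170 = 120]
  170 = 1·120 + 50   → row D = row B − 1·row C = (50, −1, 3)   [check: −1·460 + 3·170 = 50]
  120 = 2·50 + 20   → row E = row C − 2·row D = (20, 3, −8)   [check: 3·460 − 8·170 = 20]
  50 = 2·20 + 10   → row F = row D − 2·row E = (10, −7, 19)   [check: −7·460 + 19·170 = 10]
  20 = 2·10 + 0   → remainder 0, stop. gcd = 10 (last nonzero row F).
So gcd(170, 460) = 10, with Bézout identity −7·460 + 19·170 = 10. Containment (⊇): the Bézout identity exhibits 10 as an element of (170, 460), giving (10) ⊆ (170, 460). Containment (⊆): since 10 | 170 and 10 | 460 (170 = 10·17, 460 = 10·46), every Z-linear combination of 170 and 460 is divisible by 10, so (170, 460) ⊆ (10). Therefore (170, 460) = (10), d = 10.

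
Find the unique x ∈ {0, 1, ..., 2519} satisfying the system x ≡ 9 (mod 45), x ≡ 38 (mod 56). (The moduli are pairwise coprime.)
x ≡ 1494 (mod 2520); the representative in [0, 2520) is 1494

The moduli 45, 56 are pairwise coprime, so by the CRT there is a unique solution mod 45·56 = 2520.
Solve by successive substitution. Start with x ≡ 9 (mod 45).
  Combine with x ≡ 38 (mod 56): write x = 9 + 45·t and require 9 + 45·t ≡ 38 (mod 56), i.e. 45·t ≡ 38 − 9 ≡ 29 (mod 56). Since 45^(−1) ≡ 5 (mod 56), t ≡ 5·29 ≡ 33 (mod 56). So x ≡ 9 + 45·33 = 1494 (mod 2520).
Unique solution in [0, 2520): x = 1494.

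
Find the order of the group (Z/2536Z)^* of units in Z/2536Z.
(Z/2536Z)^* consists of the classes a with gcd(a, 2536) = 1, so its order is φ(2536). φ is multiplicative, with φ(p^e) = p^e − p^(e−1). Factorise 2536 = 2^3 · 317. Then
  φ(2536) = (2^3 − 2^2) · (317 − 1) = 4 · 316 = 1264.
Thus |(Z/2536Z)^*| = 1264.

Final answer: |(Z/2536Z)^*| = 1264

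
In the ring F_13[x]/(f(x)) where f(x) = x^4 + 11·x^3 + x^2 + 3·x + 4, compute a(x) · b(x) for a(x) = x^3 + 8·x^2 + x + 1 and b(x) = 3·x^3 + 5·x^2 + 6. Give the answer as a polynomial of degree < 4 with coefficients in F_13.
a · b ≡ 8·x^3 + 8·x^2 + 4·x + 8 (mod f(x))

Multiply as integer polynomials: a · b = 3·x^6 + 29·x^5 + 43·x^4 + 14·x^3 + 53·x^2 + 6·x + 6. Reducing coefficients mod 13: a · b ≡ 3·x^6 + 3·x^5 + 4·x^4 + x^3 + x^2 + 6·x + 6. Now divide by f(x) = x^4 + 11·x^3 + x^2 + 3·x + 4 in F_13[x], eliminating the leading term at each step:
  leading term 3·x^6: subtract (3·x^2)·f(x) = 3·x^6 + 7·x^5 + 3·x^4 + 9·x^3 + 12·x^2, leaving 9·x^5 + x^4 + 5·x^3 + 2·x^2 + 6·x + 6 (coefficients mod 13)
  leading term 9·x^5: subtract (9·x)·f(x) = 9·x^5 + 8·x^4 + 9·x^3 + x^2 + 10·x, leaving 6·x^4 + 9·x^3 + x^2 + 9·x + 6 (coefficients mod 13)
  leading term 6·x^4: subtract (6)·f(x) = 6·x^4 + x^3 + 6·x^2 + 5·x + 11, leaving 8·x^3 + 8·x^2 + 4·x + 8 (coefficients mod 13)
The degree is now < 4, so this is the remainder. Hence a · b ≡ 8·x^3 + 8·x^2 + 4·x + 8 in F_13[x]/(f).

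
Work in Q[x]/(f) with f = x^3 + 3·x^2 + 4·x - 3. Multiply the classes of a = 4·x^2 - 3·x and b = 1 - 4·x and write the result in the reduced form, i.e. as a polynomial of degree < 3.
First multiply in Q[x] without reducing: a · b = -16·x^3 + 16·x^2 - 3·x. Now divide by f(x) = x^3 + 3·x^2 + 4·x - 3, eliminating the leading term at each step:
  leading term -16·x^3: subtract (-16)·f(x) = -16·x^3 - 48·x^2 - 64·x + 48, leaving 64·x^2 + 61·x - 48
The degree is now < 3, so this is the remainder. Hence a · b ≡ 64·x^2 + 61·x - 48 in Q[x]/(f).

Final answer: a · b ≡ 64·x^2 + 61·x - 48 (mod f(x))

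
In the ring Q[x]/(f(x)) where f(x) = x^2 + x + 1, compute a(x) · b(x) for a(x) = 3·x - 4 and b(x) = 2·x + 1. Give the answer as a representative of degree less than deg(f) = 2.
First multiply in Q[x] without reducing: a · b = 6·x^2 - 5·x - 4. Now divide by f(x) = x^2 + x + 1, eliminating the leading term at each step:
  leading term 6·x^2: subtract (6)·f(x) = 6·x^2 + 6·x + 6, leaving -11·x - 10
The degree is now < 2, so this is the remainder. Hence a · b ≡ -11·x - 10 in Q[x]/(f).

Final answer: a · b ≡ -11·x - 10 (mod f(x))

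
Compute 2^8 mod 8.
0

Use repeated squaring. Binary(8) = 1000. Walk through the bits of the exponent 8 left-to-right: at each bit after the leading one, square the running value, then multiply by 2 if the bit is 1 (always reducing mod 8):
  bit 1 = 1 (leading): start with 2.
  bit 2 = 0: square 2^2 = 4 (mod 8).
  bit 3 = 0: square 4^2 = 16 ≡ 0 (mod 8).
  bit 4 = 0: square 0^2 = 0 (mod 8).
Final value: 2^8 ≡ 0 (mod 8).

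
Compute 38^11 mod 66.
38

Use repeated squaring. Binary(11) = 1011. Walk through the bits of the exponent 11 left-to-right: at each bit after the leading one, square the running value, then multiply by 38 if the bit is 1 (always reducing mod 66):
  bit 1 = 1 (leading): start with 38.
  bit 2 = 0: square 38^2 = 1444 ≡ 58 (mod 66).
  bit 3 = 1: square 58^2 = 3364 ≡ 64; bit is 1, so multiply 64·38 = 2432 ≡ 56 (mod 66).
  bit 4 = 1: square 56^2 = 3136 ≡ 34; bit is 1, so multiply 34·38 = 1292 ≡ 38 (mod 66).
Final value: 38^11 ≡ 38 (mod 66).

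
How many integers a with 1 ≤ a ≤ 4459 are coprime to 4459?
The number of a ∈ {1, ..., 4459} with gcd(a, 4459) = 1 is by definition Euler's totient φ(4459). φ is multiplicative, with φ(p^e) = p^e − p^(e−1). Factorise 4459 = 7^3 · 13. Then
  φ(4459) = (7^3 − 7^2) · (13 − 1) = 294 · 12 = 3528.
So there are 3528 such integers.

Final answer: 3528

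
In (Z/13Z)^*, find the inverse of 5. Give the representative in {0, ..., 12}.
5^(−1) ≡ 8 (mod 13)

Apply the extended Euclidean algorithm to (13, 5), tracking rows (r, s, t) with s·13 + t·5 = r. Each division r_prev = q·r_cur + r_new produces the new row as (previous row) − q·(current row):
  row A: (13, 1, 0)   [1·13 + 0·5 = 13]
  row B: (5, 0, 1)   [0·13 + 1·5 = 5]
  13 = 2·5 + 3   → row C = row A − 2·row B = (3, 1, −2)   [check: 1·13 − 2·5 = 3]
  5 = 1·3 + 2   → row D = row B − 1·row C = (2, −1, 3)   [check: −1·13 + 3·5 = 2]
  3 = 1·2 + 1   → row E = row C − 1·row D = (1, 2, −5)   [check: 2·13 − 5·5 = 1]
  2 = 2·1 + 0   → remainder 0, stop. gcd = 1 (last nonzero row E).
The gcd is 1, so 5 is invertible mod 13. The last nonzero row gives 2·13 − 5·5 = 1, so t = −5. So 5^(−1) ≡ −5 ≡ 8 (mod 13). Verify: 5 · 8 = 40 ≡ 1 (mod 13). ✓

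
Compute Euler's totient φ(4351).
φ is multiplicative, with φ(p^e) = p^e − p^(e−1). Factorise 4351 = 19 · 229. Then
  φ(4351) = (19 − 1) · (229 − 1) = 18 · 228 = 4104.

Final answer: φ(4351) = 4104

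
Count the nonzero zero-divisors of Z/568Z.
Z/568Z has 287 nonzero zero-divisors

In Z/568Z each nonzero element is either a unit (gcd with 568 is 1) or a zero-divisor (gcd > 1). The number of units is φ(568): factorise 568 = 2^3 · 71, so φ(568) = (2^3 − 2^2) · (71 − 1) = 4 · 70 = 280. The nonzero elements number 568 − 1 = 567. Hence the nonzero zero-divisors number 567 − 280 = 287.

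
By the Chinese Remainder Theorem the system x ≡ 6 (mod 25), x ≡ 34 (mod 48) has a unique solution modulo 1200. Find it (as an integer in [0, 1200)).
The moduli 25, 48 are pairwise coprime, so by the CRT there is a unique solution mod 25·48 = 1200.
Solve by successive substitution. Start with x ≡ 6 (mod 25).
  Combine with x ≡ 34 (mod 48): write x = 6 + 25·t and require 6 + 25·t ≡ 34 (mod 48), i.e. 25·t ≡ 34 − 6 ≡ 28 (mod 48). Since 25^(−1) ≡ 25 (mod 48), t ≡ 25·28 ≡ 28 (mod 48). So x ≡ 6 + 25·28 = 706 (mod 1200).
Unique solution in [0, 1200): x = 706.

Final answer: x ≡ 706 (mod 1200); the representative in [0, 1200) is 706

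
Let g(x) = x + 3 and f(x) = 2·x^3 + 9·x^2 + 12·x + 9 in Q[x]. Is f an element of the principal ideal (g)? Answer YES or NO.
YES

In Q[x] the ideal (g) consists of all multiples of g, so f ∈ (g) iff g | f, i.e. iff the remainder of f on division by g is 0. Divide f by g (g is monic, so eliminate the leading term of the running remainder at each step):
  leading term 2·x^3: subtract (2·x^2)·g(x) = 2·x^3 + 6·x^2, leaving 3·x^2 + 12·x + 9
  leading term 3·x^2: subtract (3·x)·g(x) = 3·x^2 + 9·x, leaving 3·x + 9
  leading term 3·x: subtract (3)·g(x) = 3·x + 9, leaving 0
The remainder is 0, so f(x) = g(x) · h(x) with h(x) = 2·x^2 + 3·x + 3. Hence g | f, i.e. f ∈ (g).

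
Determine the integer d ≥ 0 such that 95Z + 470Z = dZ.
In the PID Z, (a, b) is generated by gcd(a, b). Compute gcd(470, 95) with the extended Euclidean algorithm, tracking rows (r, s, t) with s·470 + t·95 = r:
  row A: (470, 1, 0)   [1·470 + 0·95 = 470]
  row B: (95, 0, 1)   [0·470 + 1·95 = 95]
  470 = 4·95 + 90   → row C = row A − 4·row B = (90, 1, −4)   [check: 1·470 − 4·95 = 90]
  95 = 1·90 + 5   → row D = row B − 1·row C = (5, −1, 5)   [check: −1·470 + 5·95 = 5]
  90 = 18·5 + 0   → remainder 0, stop. gcd = 5 (last nonzero row D).
So gcd(95, 470) = 5, with Bézout identity −1·470 + 5·95 = 5. Containment (⊇): the Bézout identity exhibits 5 as an element of (95, 470), giving (5) ⊆ (95, 470). Containment (⊆): since 5 | 95 and 5 | 470 (95 = 5·19, 470 = 5·94), every Z-linear combination of 95 and 470 is divisible by 5, so (95, 470) ⊆ (5). Therefore (95, 470) = (5), d = 5.

Final answer: (95, 470) = (5); d = 5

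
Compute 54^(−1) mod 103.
54^(−1) ≡ 21 (mod 103)

Apply the extended Euclidean algorithm to (103, 54), tracking rows (r, s, t) with s·103 + t·54 = r. Each division r_prev = q·r_cur + r_new produces the new row as (previous row) − q·(current row):
  row A: (103, 1, 0)   [1·103 + 0·54 = 103]
  row B: (54, 0, 1)   [0·103 + 1·54 = 54]
  103 = 1·54 + 49   → row C = row A − 1·row B = (49, 1, −1)   [check: 1·103 − 1·54 = 49]
  54 = 1·49 + 5   → row D = row B − 1·row C = (5, −1, 2)   [check: −1·103 + 2·54 = 5]
  49 = 9·5 + 4   → row E = row C − 9·row D = (4, 10, −19)   [check: 10·103 − 19·54 = 4]
  5 = 1·4 + 1   → row F = row D − 1·row E = (1, −11, 21)   [check: −11·103 + 21·54 = 1]
  4 = 4·1 + 0   → remainder 0, stop. gcd = 1 (last nonzero row F).
The gcd is 1, so 54 is invertible mod 103. The last nonzero row gives −11·103 + 21·54 = 1, so t = 21. So 54^(−1) ≡ 21 (mod 103). Verify: 54 · 21 = 1134 ≡ 1 (mod 103). ✓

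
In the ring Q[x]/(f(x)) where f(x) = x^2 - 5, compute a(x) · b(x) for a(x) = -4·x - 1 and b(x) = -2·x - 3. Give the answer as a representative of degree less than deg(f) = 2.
First multiply in Q[x] without reducing: a · b = 8·x^2 + 14·x + 3. Now divide by f(x) = x^2 - 5, eliminating the leading term at each step:
  leading term 8·x^2: subtract (8)·f(x) = 8·x^2 - 40, leaving 14·x + 43
The degree is now < 2, so this is the remainder. Hence a · b ≡ 14·x + 43 in Q[x]/(f).

Final answer: a · b ≡ 14·x + 43 (mod f(x))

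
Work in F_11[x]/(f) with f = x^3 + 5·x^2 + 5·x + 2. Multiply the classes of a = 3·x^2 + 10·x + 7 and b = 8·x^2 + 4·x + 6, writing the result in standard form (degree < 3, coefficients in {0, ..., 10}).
Multiply as integer polynomials: a · b = 24·x^4 + 92·x^3 + 114·x^2 + 88·x + 42. Reducing coefficients mod 11: a · b ≡ 2·x^4 + 4·x^3 + 4·x^2 + 9. Now divide by f(x) = x^3 + 5·x^2 + 5·x + 2 in F_11[x], eliminating the leading term at each step:
  leading term 2·x^4: subtract (2·x)·f(x) = 2·x^4 + 10·x^3 + 10·x^2 + 4·x, leaving 5·x^3 + 5·x^2 + 7·x + 9 (coefficients mod 11)
  leading term 5·x^3: subtract (5)·f(x) = 5·x^3 + 3·x^2 + 3·x + 10, leaving 2·x^2 + 4·x + 10 (coefficients mod 11)
The degree is now < 3, so this is the remainder. Hence a · b ≡ 2·x^2 + 4·x + 10 in F_11[x]/(f).

Final answer: a · b ≡ 2·x^2 + 4·x + 10 (mod f(x))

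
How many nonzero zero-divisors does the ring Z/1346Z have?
Z/1346Z has 673 nonzero zero-divisors

In Z/1346Z each nonzero element is either a unit (gcd with 1346 is 1) or a zero-divisor (gcd > 1). The number of units is φ(1346): factorise 1346 = 2 · 673, so φ(1346) = (2 − 1) · (673 − 1) = 1 · 672 = 672. The nonzero elements number 1346 − 1 = 1345. Hence the nonzero zero-divisors number 1345 − 672 = 673.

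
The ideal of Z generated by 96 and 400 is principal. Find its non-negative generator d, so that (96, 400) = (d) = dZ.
(96, 400) = (16); d = 16

In the PID Z, (a, b) is generated by gcd(a, b). Compute gcd(400, 96) with the extended Euclidean algorithm, tracking rows (r, s, t) with s·400 + t·96 = r:
  row A: (400, 1, 0)   [1·400 + 0·96 = 400]
  row B: (96, 0, 1)   [0·400 + 1·96 = 96]
  400 = 4·96 + 16   → row C = row A − 4·row B = (16, 1, −4)   [check: 1·400 − 4·96 = 16]
  96 = 6·16 + 0   → remainder 0, stop. gcd = 16 (last nonzero row C).
So gcd(96, 400) = 16, with Bézout identity 1·400 − 4·96 = 16. Containment (⊇): the Bézout identity exhibits 16 as an element of (96, 400), giving (16) ⊆ (96, 400). Containment (⊆): since 16 | 96 and 16 | 400 (96 = 16·6, 400 = 16·25), every Z-linear combination of 96 and 400 is divisible by 16, so (96, 400) ⊆ (16). Therefore (96, 400) = (16), d = 16.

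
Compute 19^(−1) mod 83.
19^(−1) ≡ 35 (mod 83)

Apply the extended Euclidean algorithm to (83, 19), tracking rows (r, s, t) with s·83 + t·19 = r. Each division r_prev = q·r_cur + r_new produces the new row as (previous row) − q·(current row):
  row A: (83, 1, 0)   [1·83 + 0·19 = 83]
  row B: (19, 0, 1)   [0·83 + 1·19 = 19]
  83 = 4·19 + 7   → row C = row A − 4·row B = (7, 1, −4)   [check: 1·83 − 4·19 = 7]
  19 = 2·7 + 5   → row D = row B − 2·row C = (5, −2, 9)   [check: −2·83 + 9·19 = 5]
  7 = 1·5 + 2   → row E = row C − 1·row D = (2, 3, −13)   [check: 3·83 − 13·19 = 2]
  5 = 2·2 + 1   → row F = row D − 2·row E = (1, −8, 35)   [check: −8·83 + 35·19 = 1]
  2 = 2·1 + 0   → remainder 0, stop. gcd = 1 (last nonzero row F).
The gcd is 1, so 19 is invertible mod 83. The last nonzero row gives −8·83 + 35·19 = 1, so t = 35. So 19^(−1) ≡ 35 (mod 83). Verify: 19 · 35 = 665 ≡ 1 (mod 83). ✓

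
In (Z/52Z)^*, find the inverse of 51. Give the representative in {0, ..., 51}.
Apply the extended Euclidean algorithm to (52, 51), tracking rows (r, s, t) with s·52 + t·51 = r. Each division r_prev = q·r_cur + r_new produces the new row as (previous row) − q·(current row):
  row A: (52, 1, 0)   [1·52 + 0·51 = 52]
  row B: (51, 0, 1)   [0·52 + 1·51 = 51]
  52 = 1·51 + 1   → row C = row A − 1·row B = (1, 1, −1)   [check: 1·52 − 1·51 = 1]
  51 = 51·1 + 0   → remainder 0, stop. gcd = 1 (last nonzero row C).
The gcd is 1, so 51 is invertible mod 52. The last nonzero row gives 1·52 − 1·51 = 1, so t = −1. So 51^(−1) ≡ −1 ≡ 51 (mod 52). Verify: 51 · 51 = 2601 ≡ 1 (mod 52). ✓

Final answer: 51^(−1) ≡ 51 (mod 52)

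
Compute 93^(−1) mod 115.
93^(−1) ≡ 47 (mod 115)

Apply the extended Euclidean algorithm to (115, 93), tracking rows (r, s, t) with s·115 + t·93 = r. Each division r_prev = q·r_cur + r_new produces the new row as (previous row) − q·(current row):
  row A: (115, 1, 0)   [1·115 + 0·93 = 115]
  row B: (93, 0, 1)   [0·115 + 1·93 = 93]
  115 = 1·93 + 22   → row C = row A − 1·row B = (22, 1, −1)   [check: 1·115 − 1·93 = 22]
  93 = 4·22 + 5   → row D = row B − 4·row C = (5, −4, 5)   [check: −4·115 + 5·93 = 5]
  22 = 4·5 + 2   → row E = row C − 4·row D = (2, 17, −21)   [check: 17·115 − 21·93 = 2]
  5 = 2·2 + 1   → row F = row D − 2·row E = (1, −38, 47)   [check: −38·115 + 47·93 = 1]
  2 = 2·1 + 0   → remainder 0, stop. gcd = 1 (last nonzero row F).
The gcd is 1, so 93 is invertible mod 115. The last nonzero row gives −38·115 + 47·93 = 1, so t = 47. So 93^(−1) ≡ 47 (mod 115). Verify: 93 · 47 = 4371 ≡ 1 (mod 115). ✓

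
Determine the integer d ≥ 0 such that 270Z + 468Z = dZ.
In the PID Z, (a, b) is generated by gcd(a, b). Compute gcd(468, 270) with the extended Euclidean algorithm, tracking rows (r, s, t) with s·468 + t·270 = r:
  row A: (468, 1, 0)   [1·468 + 0·270 = 468]
  row B: (270, 0, 1)   [0·468 + 1·270 = 270]
  468 = 1·270 + 198   → row C = row A − 1·row B = (198, 1, −1)   [check: 1·468 − 1·270 = 198]
  270 = 1·198 + 72   → row D = row B − 1·row C = (72, −1, 2)   [check: −1·468 + 2·270 = 72]
  198 = 2·72 + 54   → row E = row C − 2·row D = (54, 3, −5)   [check: 3·468 − 5·270 = 54]
  72 = 1·54 + 18   → row F = row D − 1·row E = (18, −4, 7)   [check: −4·468 + 7·270 = 18]
  54 = 3·18 + 0   → remainder 0, stop. gcd = 18 (last nonzero row F).
So gcd(270, 468) = 18, with Bézout identity −4·468 + 7·270 = 18. Containment (⊇): the Bézout identity exhibits 18 as an element of (270, 468), giving (18) ⊆ (270, 468). Containment (⊆): since 18 | 270 and 18 | 468 (270 = 18·15, 468 = 18·26), every Z-linear combination of 270 and 468 is divisible by 18, so (270, 468) ⊆ (18). Therefore (270, 468) = (18), d = 18.

Final answer: (270, 468) = (18); d = 18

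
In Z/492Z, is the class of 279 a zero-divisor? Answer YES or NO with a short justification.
YES

gcd(279, 492) = 3 > 1, so 279 is not a unit in Z/492Z. In Z/nZ every nonzero non-unit is a zero-divisor: explicitly, take b = 492/gcd = 164 ≠ 0 (mod 492); then 279·164 = 45756 = 93·492, i.e. 279·164 ≡ 0 (mod 492). So 279 is a zero-divisor.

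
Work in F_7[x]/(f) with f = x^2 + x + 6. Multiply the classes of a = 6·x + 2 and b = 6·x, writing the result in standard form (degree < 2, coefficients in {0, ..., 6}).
Multiply as integer polynomials: a · b = 36·x^2 + 12·x. Reducing coefficients mod 7: a · b ≡ x^2 + 5·x. Now divide by f(x) = x^2 + x + 6 in F_7[x], eliminating the leading term at each step:
  leading term x^2: subtract (1)·f(x) = x^2 + x + 6, leaving 4·x + 1 (coefficients mod 7)
The degree is now < 2, so this is the remainder. Hence a · b ≡ 4·x + 1 in F_7[x]/(f).

Final answer: a · b ≡ 4·x + 1 (mod f(x))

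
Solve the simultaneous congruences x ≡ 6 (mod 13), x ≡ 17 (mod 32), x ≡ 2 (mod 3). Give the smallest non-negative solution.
x ≡ 305 (mod 1248); the representative in [0, 1248) is 305

The moduli 13, 32, 3 are pairwise coprime, so by the CRT there is a unique solution mod 13·32·3 = 1248.
Solve by successive substitution. Start with x ≡ 6 (mod 13).
  Combine with x ≡ 17 (mod 32): write x = 6 + 13·t and require 6 + 13·t ≡ 17 (mod 32), i.e. 13·t ≡ 17 − 6 ≡ 11 (mod 32). Since 13^(−1) ≡ 5 (mod 32), t ≡ 5·11 ≡ 23 (mod 32). So x ≡ 6 + 13·23 = 305 (mod 416).
  Combine with x ≡ 2 (mod 3): write x = 305 + 416·t and require 305 + 416·t ≡ 2 (mod 3), i.e. 416·t ≡ 2 − 305 ≡ 0 (mod 3). Since 416^(−1) ≡ 2 (mod 3) (416 ≡ 2 (mod 3)), t ≡ 2·0 ≡ 0 (mod 3). So x ≡ 305 + 416·0 = 305 (mod 1248).
Unique solution in [0, 1248): x = 305.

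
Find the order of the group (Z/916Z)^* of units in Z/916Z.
(Z/916Z)^* consists of the classes a with gcd(a, 916) = 1, so its order is φ(916). φ is multiplicative, with φ(p^e) = p^e − p^(e−1). Factorise 916 = 2^2 · 229. Then
  φ(916) = (2^2 − 2^1) · (229 − 1) = 2 · 228 = 456.
Thus |(Z/916Z)^*| = 456.

Final answer: |(Z/916Z)^*| = 456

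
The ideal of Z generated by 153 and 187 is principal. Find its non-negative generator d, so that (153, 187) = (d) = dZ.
In the PID Z, (a, b) is generated by gcd(a, b). Compute gcd(187, 153) with the extended Euclidean algorithm, tracking rows (r, s, t) with s·187 + t·153 = r:
  row A: (187, 1, 0)   [1·187 + 0·153 = 187]
  row B: (153, 0, 1)   [0·187 + 1·153 = 153]
  187 = 1·153 + 34   → row C = row A − 1·row B = (34, 1, −1)   [check: 1·187 − 1·153 = 34]
  153 = 4·34 + 17   → row D = row B − 4·row C = (17, −4, 5)   [check: −4·187 + 5·153 = 17]
  34 = 2·17 + 0   → remainder 0, stop. gcd = 17 (last nonzero row D).
So gcd(153, 187) = 17, with Bézout identity −4·187 + 5·153 = 17. Containment (⊇): the Bézout identity exhibits 17 as an element of (153, 187), giving (17) ⊆ (153, 187). Containment (⊆): since 17 | 153 and 17 | 187 (153 = 17·9, 187 = 17·11), every Z-linear combination of 153 and 187 is divisible by 17, so (153, 187) ⊆ (17). Therefore (153, 187) = (17), d = 17.

Final answer: (153, 187) = (17); d = 17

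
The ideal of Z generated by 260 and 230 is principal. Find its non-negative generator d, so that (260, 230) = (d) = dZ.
(260, 230) = (10); d = 10

In the PID Z, (a, b) is generated by gcd(a, b). Compute gcd(260, 230) with the extended Euclidean algorithm, tracking rows (r, s, t) with s·260 + t·230 = r:
  row A: (260, 1, 0)   [1·260 + 0·230 = 260]
  row B: (230, 0, 1)   [0·260 + 1·230 = 230]
  260 = 1·230 + 30   → row C = row A − 1·row B = (30, 1, −1)   [check: 1·260 − 1·230 = 30]
  230 = 7·30 + 20   → row D = row B − 7·row C = (20, −7, 8)   [check: −7·260 + 8·230 = 20]
  30 = 1·20 + 10   → row E = row C − 1·row D = (10, 8, −9)   [check: 8·260 − 9·230 = 10]
  20 = 2·10 + 0   → remainder 0, stop. gcd = 10 (last nonzero row E).
So gcd(260, 230) = 10, with Bézout identity 8·260 − 9·230 = 10. Containment (⊇): the Bézout identity exhibits 10 as an element of (260, 230), giving (10) ⊆ (260, 230). Containment (⊆): since 10 | 260 and 10 | 230 (260 = 10·26, 230 = 10·23), every Z-linear combination of 260 and 230 is divisible by 10, so (260, 230) ⊆ (10). Therefore (260, 230) = (10), d = 10.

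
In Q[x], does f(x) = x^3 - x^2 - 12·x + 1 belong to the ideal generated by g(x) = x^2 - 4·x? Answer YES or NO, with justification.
NO

In Q[x] the ideal (g) consists of all multiples of g, so f ∈ (g) iff g | f, i.e. iff the remainder of f on division by g is 0. Divide f by g (g is monic, so eliminate the leading term of the running remainder at each step):
  leading term x^3: subtract (x)·g(x) = x^3 - 4·x^2, leaving 3·x^2 - 12·x + 1
  leading term 3·x^2: subtract (3)·g(x) = 3·x^2 - 12·x, leaving 1
The remainder r(x) = 1 ≠ 0 (and deg r < deg g), so g ∤ f, i.e. f ∉ (g).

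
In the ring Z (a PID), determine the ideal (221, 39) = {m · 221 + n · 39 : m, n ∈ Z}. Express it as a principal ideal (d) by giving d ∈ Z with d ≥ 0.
(221, 39) = (13); d = 13

In the PID Z, (a, b) is generated by gcd(a, b). Compute gcd(221, 39) with the extended Euclidean algorithm, tracking rows (r, s, t) with s·221 + t·39 = r:
  row A: (221, 1, 0)   [1·221 + 0·39 = 221]
  row B: (39, 0, 1)   [0·221 + 1·39 = 39]
  221 = 5·39 + 26   → row C = row A − 5·row B = (26, 1, −5)   [check: 1·221 − 5·39 = 26]
  39 = 1·26 + 13   → row D = row B − 1·row C = (13, −1, 6)   [check: −1·221 + 6·39 = 13]
  26 = 2·13 + 0   → remainder 0, stop. gcd = 13 (last nonzero row D).
So gcd(221, 39) = 13, with Bézout identity −1·221 + 6·39 = 13. Containment (⊇): the Bézout identity exhibits 13 as an element of (221, 39), giving (13) ⊆ (221, 39). Containment (⊆): since 13 | 221 and 13 | 39 (221 = 13·17, 39 = 13·3), every Z-linear combination of 221 and 39 is divisible by 13, so (221, 39) ⊆ (13). Therefore (221, 39) = (13), d = 13.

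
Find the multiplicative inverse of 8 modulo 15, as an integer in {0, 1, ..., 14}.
Apply the extended Euclidean algorithm to (15, 8), tracking rows (r, s, t) with s·15 + t·8 = r. Each division r_prev = q·r_cur + r_new produces the new row as (previous row) − q·(current row):
  row A: (15, 1, 0)   [1·15 + 0·8 = 15]
  row B: (8, 0, 1)   [0·15 + 1·8 = 8]
  15 = 1·8 + 7   → row C = row A − 1·row B = (7, 1, −1)   [check: 1·15 − 1·8 = 7]
  8 = 1·7 + 1   → row D = row B − 1·row C = (1, −1, 2)   [check: −1·15 + 2·8 = 1]
  7 = 7·1 + 0   → remainder 0, stop. gcd = 1 (last nonzero row D).
The gcd is 1, so 8 is invertible mod 15. The last nonzero row gives −1·15 + 2·8 = 1, so t = 2. So 8^(−1) ≡ 2 (mod 15). Verify: 8 · 2 = 16 ≡ 1 (mod 15). ✓

Final answer: 8^(−1) ≡ 2 (mod 15)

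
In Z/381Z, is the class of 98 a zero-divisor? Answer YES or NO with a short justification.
NO

gcd(98, 381) = 1, so 98 is a unit in Z/381Z (it has a multiplicative inverse). A unit cannot be a zero-divisor: if 98·b ≡ 0 then multiplying both sides by 98^(−1) gives b ≡ 0. So 98 is not a zero-divisor.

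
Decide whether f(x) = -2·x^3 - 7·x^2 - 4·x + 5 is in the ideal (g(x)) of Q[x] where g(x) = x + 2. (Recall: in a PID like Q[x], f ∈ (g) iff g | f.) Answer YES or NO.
NO

In Q[x] the ideal (g) consists of all multiples of g, so f ∈ (g) iff g | f, i.e. iff the remainder of f on division by g is 0. Divide f by g (g is monic, so eliminate the leading term of the running remainder at each step):
  leading term -2·x^3: subtract (-2·x^2)·g(x) = -2·x^3 - 4·x^2, leaving -3·x^2 - 4·x + 5
  leading term -3·x^2: subtract (-3·x)·g(x) = -3·x^2 - 6·x, leaving 2·x + 5
  leading term 2·x: subtract (2)·g(x) = 2·x + 4, leaving 1
The remainder r(x) = 1 ≠ 0 (and deg r < deg g), so g ∤ f, i.e. f ∉ (g).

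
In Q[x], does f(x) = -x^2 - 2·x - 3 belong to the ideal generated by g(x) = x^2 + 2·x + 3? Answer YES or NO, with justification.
In Q[x] the ideal (g) consists of all multiples of g, so f ∈ (g) iff g | f, i.e. iff the remainder of f on division by g is 0. Divide f by g (g is monic, so eliminate the leading term of the running remainder at each step):
  leading term -x^2: subtract (-1)·g(x) = -x^2 - 2·x - 3, leaving 0
The remainder is 0, so f(x) = g(x) · h(x) with h(x) = -1. Hence g | f, i.e. f ∈ (g).

Final answer: YES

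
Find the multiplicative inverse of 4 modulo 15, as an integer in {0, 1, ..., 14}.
4^(−1) ≡ 4 (mod 15)

Apply the extended Euclidean algorithm to (15, 4), tracking rows (r, s, t) with s·15 + t·4 = r. Each division r_prev = q·r_cur + r_new produces the new row as (previous row) − q·(current row):
  row A: (15, 1, 0)   [1·15 + 0·4 = 15]
  row B: (4, 0, 1)   [0·15 + 1·4 = 4]
  15 = 3·4 + 3   → row C = row A − 3·row B = (3, 1, −3)   [check: 1·15 − 3·4 = 3]
  4 = 1·3 + 1   → row D = row B − 1·row C = (1, −1, 4)   [check: −1·15 + 4·4 = 1]
  3 = 3·1 + 0   → remainder 0, stop. gcd = 1 (last nonzero row D).
The gcd is 1, so 4 is invertible mod 15. The last nonzero row gives −1·15 + 4·4 = 1, so t = 4. So 4^(−1) ≡ 4 (mod 15). Verify: 4 · 4 = 16 ≡ 1 (mod 15). ✓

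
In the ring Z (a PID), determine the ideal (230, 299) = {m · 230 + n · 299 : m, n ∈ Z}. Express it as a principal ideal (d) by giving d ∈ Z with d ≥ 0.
(230, 299) = (23); d = 23

In the PID Z, (a, b) is generated by gcd(a, b). Compute gcd(299, 230) with the extended Euclidean algorithm, tracking rows (r, s, t) with s·299 + t·230 = r:
  row A: (299, 1, 0)   [1·299 + 0·230 = 299]
  row B: (230, 0, 1)   [0·299 + 1·230 = 230]
  299 = 1·230 + 69   → row C = row A − 1·row B = (69, 1, −1)   [check: 1·299 − 1·230 = 69]
  230 = 3·69 + 23   → row D = row B − 3·row C = (23, −3, 4)   [check: −3·299 + 4·230 = 23]
  69 = 3·23 + 0   → remainder 0, stop. gcd = 23 (last nonzero row D).
So gcd(230, 299) = 23, with Bézout identity −3·299 + 4·230 = 23. Containment (⊇): the Bézout identity exhibits 23 as an element of (230, 299), giving (23) ⊆ (230, 299). Containment (⊆): since 23 | 230 and 23 | 299 (230 = 23·10, 299 = 23·13), every Z-linear combination of 230 and 299 is divisible by 23, so (230, 299) ⊆ (23). Therefore (230, 299) = (23), d = 23.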